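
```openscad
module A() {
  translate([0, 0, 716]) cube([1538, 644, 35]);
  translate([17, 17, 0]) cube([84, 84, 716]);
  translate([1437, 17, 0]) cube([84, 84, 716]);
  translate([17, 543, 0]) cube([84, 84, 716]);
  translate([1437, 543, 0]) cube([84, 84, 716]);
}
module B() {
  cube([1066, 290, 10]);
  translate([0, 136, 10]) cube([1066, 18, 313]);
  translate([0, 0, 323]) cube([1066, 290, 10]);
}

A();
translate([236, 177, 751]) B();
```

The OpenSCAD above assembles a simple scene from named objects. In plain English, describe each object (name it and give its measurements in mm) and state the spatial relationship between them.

A is a table: top 1538 mm (x) × 644 mm (y), 35 mm thick, upper face at z = 751 mm, on four 84×84 mm square legs, each inset 17 mm from the nearest pair of top edges, running from z = 0 to the bottom of the top.

B is an I-beam lying along x, 1066 mm long. Overall section height 333 mm. Two flanges 290 mm wide (y) and 10 mm thick, one on the floor and one at the top; a web 18 mm thick runs between them, centred on the flange width.

The I-beam is on top of the table, centred.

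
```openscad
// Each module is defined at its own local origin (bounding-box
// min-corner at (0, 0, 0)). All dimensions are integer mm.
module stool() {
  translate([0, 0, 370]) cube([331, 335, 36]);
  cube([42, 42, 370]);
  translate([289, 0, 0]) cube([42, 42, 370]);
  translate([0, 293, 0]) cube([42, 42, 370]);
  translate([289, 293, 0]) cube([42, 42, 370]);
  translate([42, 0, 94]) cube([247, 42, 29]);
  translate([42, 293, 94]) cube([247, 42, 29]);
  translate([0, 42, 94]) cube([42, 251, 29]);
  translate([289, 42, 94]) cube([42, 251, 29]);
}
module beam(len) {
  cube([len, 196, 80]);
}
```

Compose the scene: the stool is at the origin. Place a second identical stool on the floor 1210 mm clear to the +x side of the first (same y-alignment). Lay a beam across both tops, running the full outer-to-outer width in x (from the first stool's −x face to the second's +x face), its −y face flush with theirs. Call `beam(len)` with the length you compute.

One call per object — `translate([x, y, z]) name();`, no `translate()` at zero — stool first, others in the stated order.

stool();
translate([1541, 0, 0]) stool();
translate([0, 0, 406]) beam(1872);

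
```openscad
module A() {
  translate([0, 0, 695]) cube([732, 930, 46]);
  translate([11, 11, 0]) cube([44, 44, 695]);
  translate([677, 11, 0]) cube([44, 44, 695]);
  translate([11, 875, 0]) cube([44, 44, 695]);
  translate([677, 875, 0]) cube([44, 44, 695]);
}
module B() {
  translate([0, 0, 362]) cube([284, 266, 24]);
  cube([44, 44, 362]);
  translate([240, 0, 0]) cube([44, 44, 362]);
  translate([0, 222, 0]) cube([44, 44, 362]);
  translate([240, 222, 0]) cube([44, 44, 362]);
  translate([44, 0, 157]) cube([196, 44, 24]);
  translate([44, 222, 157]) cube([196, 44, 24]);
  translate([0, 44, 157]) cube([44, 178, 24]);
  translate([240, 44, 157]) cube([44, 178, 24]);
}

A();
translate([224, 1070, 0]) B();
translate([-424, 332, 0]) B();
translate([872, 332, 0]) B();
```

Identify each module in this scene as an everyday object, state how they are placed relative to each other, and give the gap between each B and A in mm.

A is a table. B is a stool. Three stools sit around the table at the +y, −x, +x sides. The gap between each stool and the table is 140 mm.

Each stool's nearest face is 140 mm from the table's bounding box.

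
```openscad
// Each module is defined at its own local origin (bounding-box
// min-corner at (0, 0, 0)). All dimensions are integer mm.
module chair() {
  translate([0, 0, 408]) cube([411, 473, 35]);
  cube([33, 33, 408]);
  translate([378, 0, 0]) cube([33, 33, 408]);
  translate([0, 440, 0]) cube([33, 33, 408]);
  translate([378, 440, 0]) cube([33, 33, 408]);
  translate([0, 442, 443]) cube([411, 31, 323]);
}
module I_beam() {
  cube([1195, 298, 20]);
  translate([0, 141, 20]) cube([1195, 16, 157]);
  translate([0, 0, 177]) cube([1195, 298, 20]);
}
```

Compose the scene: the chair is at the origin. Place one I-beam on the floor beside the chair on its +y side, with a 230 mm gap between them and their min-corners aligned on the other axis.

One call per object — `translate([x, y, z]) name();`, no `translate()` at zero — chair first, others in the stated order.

chair();
translate([0, 703, 0]) I_beam();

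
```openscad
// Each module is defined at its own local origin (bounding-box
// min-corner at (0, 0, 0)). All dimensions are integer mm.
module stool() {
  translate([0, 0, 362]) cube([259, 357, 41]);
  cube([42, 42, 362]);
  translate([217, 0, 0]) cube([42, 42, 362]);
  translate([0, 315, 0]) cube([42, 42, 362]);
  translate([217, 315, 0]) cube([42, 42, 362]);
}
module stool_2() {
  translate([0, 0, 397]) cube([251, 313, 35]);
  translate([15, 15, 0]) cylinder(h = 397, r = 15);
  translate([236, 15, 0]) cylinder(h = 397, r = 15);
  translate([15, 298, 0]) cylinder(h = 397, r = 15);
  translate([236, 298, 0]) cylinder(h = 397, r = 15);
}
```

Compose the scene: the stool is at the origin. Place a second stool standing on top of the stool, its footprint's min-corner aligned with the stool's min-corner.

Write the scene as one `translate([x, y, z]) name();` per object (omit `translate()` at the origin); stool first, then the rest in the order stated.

stool();
translate([0, 0, 403]) stool_2();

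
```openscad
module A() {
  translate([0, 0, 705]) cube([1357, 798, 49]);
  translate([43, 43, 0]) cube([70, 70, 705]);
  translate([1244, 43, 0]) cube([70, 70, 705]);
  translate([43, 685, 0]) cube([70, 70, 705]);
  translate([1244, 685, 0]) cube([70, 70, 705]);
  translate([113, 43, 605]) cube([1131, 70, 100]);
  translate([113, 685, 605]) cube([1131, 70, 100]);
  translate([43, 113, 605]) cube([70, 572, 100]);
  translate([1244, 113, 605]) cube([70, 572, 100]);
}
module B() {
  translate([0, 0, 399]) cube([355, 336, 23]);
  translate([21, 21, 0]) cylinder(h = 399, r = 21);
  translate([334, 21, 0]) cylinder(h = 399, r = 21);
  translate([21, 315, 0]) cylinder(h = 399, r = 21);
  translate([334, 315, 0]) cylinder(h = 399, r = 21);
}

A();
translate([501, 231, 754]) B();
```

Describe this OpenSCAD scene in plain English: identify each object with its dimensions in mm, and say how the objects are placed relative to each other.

A is a table: top 1357 mm (x) × 798 mm (y), 49 mm thick, upper face at z = 754 mm, on four 70×70 mm square legs, each inset 43 mm from the nearest pair of top edges, running from z = 0 to the bottom of the top. Four apron rails, 70 mm thick and 100 mm tall, run between adjacent legs with their top edges flush with the underside of the top and their outer faces flush with the legs' outer faces.

B is a simple wooden stool: a rectangular seat 355 mm (x) by 336 mm (y), 23 mm thick, top face at z = 422 mm, on four round legs, each 42 mm in diameter. The legs rest on z = 0, each leg's axis is inset half a diameter from the nearest pair of seat edges (so the leg's bounding box is flush with the corner).

The stool is on top of the table, centred.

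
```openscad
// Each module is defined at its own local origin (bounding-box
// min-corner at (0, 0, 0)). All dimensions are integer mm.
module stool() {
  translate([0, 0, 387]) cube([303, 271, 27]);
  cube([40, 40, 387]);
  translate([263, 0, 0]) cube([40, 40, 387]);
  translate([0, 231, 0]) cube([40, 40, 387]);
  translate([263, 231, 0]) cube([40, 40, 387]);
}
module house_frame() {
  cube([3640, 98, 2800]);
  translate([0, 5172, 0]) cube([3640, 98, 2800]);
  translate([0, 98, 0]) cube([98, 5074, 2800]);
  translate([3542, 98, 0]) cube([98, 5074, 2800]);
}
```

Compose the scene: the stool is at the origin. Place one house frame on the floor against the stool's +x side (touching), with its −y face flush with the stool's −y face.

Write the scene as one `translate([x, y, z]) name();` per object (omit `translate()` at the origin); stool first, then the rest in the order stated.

stool();
translate([303, 0, 0]) house_frame();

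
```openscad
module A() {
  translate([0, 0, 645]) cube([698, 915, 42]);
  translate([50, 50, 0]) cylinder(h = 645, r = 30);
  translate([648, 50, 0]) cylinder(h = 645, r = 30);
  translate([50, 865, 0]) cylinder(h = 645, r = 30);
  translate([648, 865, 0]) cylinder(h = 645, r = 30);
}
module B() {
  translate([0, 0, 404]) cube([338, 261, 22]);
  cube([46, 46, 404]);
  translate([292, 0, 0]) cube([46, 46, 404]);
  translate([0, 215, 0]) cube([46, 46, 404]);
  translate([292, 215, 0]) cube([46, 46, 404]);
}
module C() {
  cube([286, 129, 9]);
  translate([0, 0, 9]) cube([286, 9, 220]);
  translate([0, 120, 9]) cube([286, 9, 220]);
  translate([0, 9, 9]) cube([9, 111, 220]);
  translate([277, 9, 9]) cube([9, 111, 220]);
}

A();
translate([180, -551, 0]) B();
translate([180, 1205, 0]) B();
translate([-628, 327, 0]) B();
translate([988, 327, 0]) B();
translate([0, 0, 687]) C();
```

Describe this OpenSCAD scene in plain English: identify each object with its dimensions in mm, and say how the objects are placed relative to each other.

A is a table: top 698 mm (x) × 915 mm (y), 42 mm thick, upper face at z = 687 mm, on four round legs of 60 mm diameter, each leg's bounding box inset 20 mm from the nearest pair of top edges, running from z = 0 to the bottom of the top.

B is a four-legged stool. The seat is a 338×261×22 mm slab whose top surface is at z = 426 mm; four square legs, each 46×46 mm in cross-section, run from the floor (z = 0) to the underside of the seat, each flush with a corner of the seat.

C is an open storage box with external size 286×129×229 mm and wall thickness 9 mm (the base is also 9 mm thick). The base covers the whole footprint; the four walls stand on the base, with the y-facing walls full-width and the x-facing walls fitting between their inner faces.

Four stools sit around the table at the −y, +y, −x, +x sides. The open box is on top of the table.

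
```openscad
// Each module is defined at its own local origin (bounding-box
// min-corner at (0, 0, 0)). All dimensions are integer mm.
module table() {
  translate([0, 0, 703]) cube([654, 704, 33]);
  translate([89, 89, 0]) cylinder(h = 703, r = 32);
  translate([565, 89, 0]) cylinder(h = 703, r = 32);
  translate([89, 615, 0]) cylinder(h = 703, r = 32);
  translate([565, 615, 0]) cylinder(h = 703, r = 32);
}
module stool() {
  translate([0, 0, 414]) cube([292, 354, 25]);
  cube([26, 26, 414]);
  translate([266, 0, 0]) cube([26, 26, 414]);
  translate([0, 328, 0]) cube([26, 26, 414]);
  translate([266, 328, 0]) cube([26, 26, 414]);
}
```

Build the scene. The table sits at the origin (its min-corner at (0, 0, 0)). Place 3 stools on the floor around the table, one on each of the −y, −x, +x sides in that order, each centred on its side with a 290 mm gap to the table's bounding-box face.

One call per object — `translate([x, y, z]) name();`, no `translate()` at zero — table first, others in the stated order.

table();
translate([181, -644, 0]) stool();
translate([-582, 175, 0]) stool();
translate([944, 175, 0]) stool();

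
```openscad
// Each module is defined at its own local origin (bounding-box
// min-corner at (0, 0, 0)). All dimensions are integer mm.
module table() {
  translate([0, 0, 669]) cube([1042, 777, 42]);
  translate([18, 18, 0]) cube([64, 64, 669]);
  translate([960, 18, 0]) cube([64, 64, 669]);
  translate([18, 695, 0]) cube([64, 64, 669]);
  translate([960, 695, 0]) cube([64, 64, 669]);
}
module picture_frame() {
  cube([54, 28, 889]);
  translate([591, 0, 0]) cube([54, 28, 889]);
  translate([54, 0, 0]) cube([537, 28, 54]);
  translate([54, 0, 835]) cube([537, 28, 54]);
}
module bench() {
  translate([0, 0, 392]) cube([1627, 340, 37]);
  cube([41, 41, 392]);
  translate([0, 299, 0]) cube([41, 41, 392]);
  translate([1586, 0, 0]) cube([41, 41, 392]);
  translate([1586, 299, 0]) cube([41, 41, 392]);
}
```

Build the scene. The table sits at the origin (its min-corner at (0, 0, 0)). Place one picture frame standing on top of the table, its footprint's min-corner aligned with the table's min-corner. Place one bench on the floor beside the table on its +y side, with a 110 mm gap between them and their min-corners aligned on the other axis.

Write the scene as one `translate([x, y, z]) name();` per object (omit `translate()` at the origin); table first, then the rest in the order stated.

table();
translate([0, 0, 711]) picture_frame();
translate([0, 887, 0]) bench();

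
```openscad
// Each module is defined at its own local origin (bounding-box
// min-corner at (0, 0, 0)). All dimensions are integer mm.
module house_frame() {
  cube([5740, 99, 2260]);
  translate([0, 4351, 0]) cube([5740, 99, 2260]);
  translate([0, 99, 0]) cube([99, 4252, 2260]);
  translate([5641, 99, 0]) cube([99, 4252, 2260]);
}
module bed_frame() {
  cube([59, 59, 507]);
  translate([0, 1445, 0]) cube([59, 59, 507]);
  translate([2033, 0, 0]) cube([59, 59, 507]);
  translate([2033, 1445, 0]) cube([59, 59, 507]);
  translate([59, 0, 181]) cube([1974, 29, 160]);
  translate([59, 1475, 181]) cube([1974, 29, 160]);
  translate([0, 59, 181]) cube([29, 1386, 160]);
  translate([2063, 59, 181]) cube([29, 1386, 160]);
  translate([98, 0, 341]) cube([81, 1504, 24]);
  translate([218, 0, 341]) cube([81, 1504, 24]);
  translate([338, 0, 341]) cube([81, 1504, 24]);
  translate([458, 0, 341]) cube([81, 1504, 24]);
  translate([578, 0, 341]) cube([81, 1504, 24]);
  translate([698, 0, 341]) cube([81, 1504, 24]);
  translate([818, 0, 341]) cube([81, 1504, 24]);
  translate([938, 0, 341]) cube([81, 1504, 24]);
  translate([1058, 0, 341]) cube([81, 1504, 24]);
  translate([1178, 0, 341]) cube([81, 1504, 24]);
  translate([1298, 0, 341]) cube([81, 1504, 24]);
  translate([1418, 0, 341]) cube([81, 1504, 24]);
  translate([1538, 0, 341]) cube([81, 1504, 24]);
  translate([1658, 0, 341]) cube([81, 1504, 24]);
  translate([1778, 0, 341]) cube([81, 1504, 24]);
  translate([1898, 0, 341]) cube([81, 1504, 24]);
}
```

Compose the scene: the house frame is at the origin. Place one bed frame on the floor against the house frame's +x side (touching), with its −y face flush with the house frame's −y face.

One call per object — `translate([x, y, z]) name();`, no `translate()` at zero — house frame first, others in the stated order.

house_frame();
translate([5740, 0, 0]) bed_frame();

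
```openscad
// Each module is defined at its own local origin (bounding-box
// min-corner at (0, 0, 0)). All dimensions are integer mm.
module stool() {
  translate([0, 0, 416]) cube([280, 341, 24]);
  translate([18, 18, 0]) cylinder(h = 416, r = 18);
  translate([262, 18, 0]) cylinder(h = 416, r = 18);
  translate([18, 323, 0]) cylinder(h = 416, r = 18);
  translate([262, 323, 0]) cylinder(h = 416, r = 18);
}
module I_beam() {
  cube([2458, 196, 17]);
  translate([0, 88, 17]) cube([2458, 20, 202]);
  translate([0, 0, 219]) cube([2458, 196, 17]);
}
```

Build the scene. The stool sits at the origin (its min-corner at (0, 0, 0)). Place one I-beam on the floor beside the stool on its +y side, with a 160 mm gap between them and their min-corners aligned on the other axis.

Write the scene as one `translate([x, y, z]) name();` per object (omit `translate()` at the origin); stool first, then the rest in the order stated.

stool();
translate([0, 501, 0]) I_beam();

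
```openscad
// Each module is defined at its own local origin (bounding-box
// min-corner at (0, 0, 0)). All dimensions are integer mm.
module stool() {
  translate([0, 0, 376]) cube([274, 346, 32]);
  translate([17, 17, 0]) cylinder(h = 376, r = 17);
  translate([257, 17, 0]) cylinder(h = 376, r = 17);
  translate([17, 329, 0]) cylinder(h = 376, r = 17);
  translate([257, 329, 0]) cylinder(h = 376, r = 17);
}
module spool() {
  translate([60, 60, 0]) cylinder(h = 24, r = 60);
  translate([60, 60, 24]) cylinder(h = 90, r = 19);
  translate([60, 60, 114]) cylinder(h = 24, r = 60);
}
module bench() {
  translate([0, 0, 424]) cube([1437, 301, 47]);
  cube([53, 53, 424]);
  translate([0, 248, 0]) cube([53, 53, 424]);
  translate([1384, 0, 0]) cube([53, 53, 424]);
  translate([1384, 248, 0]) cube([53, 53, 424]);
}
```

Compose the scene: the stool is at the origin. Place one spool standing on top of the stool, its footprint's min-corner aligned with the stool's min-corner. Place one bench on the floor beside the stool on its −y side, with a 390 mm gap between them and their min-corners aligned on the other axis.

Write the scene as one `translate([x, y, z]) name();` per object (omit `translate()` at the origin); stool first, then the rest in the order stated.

stool();
translate([0, 0, 408]) spool();
translate([0, -691, 0]) bench();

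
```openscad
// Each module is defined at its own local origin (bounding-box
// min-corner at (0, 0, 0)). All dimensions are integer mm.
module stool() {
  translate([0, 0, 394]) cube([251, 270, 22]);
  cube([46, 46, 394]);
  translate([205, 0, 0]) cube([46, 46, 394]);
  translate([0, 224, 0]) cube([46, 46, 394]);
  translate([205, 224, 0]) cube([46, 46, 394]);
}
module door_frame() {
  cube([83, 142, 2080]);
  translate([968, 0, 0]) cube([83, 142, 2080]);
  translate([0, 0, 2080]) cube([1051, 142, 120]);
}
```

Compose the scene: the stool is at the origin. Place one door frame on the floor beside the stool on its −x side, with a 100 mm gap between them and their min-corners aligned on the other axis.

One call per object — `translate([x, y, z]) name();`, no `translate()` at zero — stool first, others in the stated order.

stool();
translate([-1151, 0, 0]) door_frame();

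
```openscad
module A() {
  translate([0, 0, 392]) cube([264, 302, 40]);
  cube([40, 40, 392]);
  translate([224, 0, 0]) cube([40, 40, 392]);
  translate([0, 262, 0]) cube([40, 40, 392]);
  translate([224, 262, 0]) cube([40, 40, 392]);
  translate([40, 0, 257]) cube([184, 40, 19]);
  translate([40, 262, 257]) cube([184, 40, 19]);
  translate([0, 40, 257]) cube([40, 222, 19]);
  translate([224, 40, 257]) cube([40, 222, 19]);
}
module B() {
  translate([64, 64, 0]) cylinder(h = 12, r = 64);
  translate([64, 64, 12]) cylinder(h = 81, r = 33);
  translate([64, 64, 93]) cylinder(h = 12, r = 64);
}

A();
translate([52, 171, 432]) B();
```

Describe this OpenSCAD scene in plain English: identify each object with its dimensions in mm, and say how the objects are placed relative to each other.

A is a simple wooden stool: a rectangular seat 264 mm (x) by 302 mm (y), 40 mm thick, top face at z = 432 mm, on four square legs, each 40×40 mm in cross-section. The legs rest on z = 0, each flush with a corner of the seat. Four stretchers, 40 mm wide and 19 mm tall, connect adjacent legs with their undersides at z = 257 mm, each running between the inner faces of the legs it joins and aligned with the legs' outer faces on the other axis.

B is a spool: two coaxial disc flanges of radius 64 mm and thickness 12 mm, joined by a core cylinder of radius 33 mm and height 81 mm. The lower flange rests on z = 0 and the three cylinders share a vertical axis.

The spool is on top of the stool.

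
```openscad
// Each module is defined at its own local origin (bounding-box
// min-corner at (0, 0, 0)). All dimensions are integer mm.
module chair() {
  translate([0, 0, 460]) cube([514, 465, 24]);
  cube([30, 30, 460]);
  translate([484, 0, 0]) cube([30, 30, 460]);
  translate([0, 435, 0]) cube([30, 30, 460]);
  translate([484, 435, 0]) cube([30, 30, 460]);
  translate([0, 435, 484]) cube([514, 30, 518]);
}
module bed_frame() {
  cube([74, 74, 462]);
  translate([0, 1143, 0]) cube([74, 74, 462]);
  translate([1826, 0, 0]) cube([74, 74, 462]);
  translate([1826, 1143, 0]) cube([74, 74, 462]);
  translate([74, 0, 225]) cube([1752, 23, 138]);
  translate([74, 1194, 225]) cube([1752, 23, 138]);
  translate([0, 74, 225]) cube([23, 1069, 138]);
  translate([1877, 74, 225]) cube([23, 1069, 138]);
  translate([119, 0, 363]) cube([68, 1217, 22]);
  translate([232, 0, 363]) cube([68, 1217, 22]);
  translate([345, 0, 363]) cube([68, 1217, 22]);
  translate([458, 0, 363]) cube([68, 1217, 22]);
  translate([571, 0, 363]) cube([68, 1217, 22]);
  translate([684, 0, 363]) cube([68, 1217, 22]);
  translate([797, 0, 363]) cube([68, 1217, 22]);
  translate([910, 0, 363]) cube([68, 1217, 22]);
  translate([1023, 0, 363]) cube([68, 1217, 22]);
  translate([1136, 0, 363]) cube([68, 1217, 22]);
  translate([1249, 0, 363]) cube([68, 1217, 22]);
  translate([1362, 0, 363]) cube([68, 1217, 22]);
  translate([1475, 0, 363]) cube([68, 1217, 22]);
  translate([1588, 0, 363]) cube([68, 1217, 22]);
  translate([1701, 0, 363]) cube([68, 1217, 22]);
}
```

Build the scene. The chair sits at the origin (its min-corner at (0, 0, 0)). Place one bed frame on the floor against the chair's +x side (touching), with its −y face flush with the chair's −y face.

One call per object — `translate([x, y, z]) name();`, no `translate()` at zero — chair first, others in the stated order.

chair();
translate([514, 0, 0]) bed_frame();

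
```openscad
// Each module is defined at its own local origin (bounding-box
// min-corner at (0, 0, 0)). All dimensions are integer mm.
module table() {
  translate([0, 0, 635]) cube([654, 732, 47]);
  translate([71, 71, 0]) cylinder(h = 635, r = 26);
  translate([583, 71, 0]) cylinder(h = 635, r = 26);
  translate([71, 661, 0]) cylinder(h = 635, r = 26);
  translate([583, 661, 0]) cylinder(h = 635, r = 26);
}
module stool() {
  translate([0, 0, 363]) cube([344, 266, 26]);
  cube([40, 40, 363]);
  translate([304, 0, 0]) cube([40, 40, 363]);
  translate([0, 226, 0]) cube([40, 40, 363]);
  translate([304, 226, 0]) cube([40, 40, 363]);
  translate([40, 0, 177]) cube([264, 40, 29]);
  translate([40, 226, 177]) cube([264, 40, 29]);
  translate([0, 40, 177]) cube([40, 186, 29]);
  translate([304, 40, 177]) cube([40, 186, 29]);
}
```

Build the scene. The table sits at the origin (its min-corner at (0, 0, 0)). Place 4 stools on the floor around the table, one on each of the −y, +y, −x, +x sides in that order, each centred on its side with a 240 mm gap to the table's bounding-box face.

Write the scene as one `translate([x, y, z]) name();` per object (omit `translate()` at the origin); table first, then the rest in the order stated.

table();
translate([155, -506, 0]) stool();
translate([155, 972, 0]) stool();
translate([-584, 233, 0]) stool();
translate([894, 233, 0]) stool();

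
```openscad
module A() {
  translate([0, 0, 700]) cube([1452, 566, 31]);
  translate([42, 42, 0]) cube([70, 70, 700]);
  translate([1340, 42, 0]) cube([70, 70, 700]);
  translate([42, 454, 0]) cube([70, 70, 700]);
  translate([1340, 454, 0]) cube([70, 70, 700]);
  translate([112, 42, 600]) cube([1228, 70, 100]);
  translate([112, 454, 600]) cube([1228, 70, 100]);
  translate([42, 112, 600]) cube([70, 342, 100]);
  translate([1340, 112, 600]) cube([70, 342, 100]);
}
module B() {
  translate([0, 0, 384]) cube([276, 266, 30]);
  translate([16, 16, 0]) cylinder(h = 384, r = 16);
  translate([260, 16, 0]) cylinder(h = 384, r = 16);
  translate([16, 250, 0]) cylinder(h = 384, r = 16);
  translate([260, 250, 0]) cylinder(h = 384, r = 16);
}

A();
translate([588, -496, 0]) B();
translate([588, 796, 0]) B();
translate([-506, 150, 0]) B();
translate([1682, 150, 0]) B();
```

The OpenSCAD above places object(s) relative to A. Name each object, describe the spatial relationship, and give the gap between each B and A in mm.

Each stool's nearest face is 230 mm from the table's bounding box.

A is a table. B is a stool. Four stools sit around the table at the −y, +y, −x, +x sides. The gap between each stool and the table is 230 mm.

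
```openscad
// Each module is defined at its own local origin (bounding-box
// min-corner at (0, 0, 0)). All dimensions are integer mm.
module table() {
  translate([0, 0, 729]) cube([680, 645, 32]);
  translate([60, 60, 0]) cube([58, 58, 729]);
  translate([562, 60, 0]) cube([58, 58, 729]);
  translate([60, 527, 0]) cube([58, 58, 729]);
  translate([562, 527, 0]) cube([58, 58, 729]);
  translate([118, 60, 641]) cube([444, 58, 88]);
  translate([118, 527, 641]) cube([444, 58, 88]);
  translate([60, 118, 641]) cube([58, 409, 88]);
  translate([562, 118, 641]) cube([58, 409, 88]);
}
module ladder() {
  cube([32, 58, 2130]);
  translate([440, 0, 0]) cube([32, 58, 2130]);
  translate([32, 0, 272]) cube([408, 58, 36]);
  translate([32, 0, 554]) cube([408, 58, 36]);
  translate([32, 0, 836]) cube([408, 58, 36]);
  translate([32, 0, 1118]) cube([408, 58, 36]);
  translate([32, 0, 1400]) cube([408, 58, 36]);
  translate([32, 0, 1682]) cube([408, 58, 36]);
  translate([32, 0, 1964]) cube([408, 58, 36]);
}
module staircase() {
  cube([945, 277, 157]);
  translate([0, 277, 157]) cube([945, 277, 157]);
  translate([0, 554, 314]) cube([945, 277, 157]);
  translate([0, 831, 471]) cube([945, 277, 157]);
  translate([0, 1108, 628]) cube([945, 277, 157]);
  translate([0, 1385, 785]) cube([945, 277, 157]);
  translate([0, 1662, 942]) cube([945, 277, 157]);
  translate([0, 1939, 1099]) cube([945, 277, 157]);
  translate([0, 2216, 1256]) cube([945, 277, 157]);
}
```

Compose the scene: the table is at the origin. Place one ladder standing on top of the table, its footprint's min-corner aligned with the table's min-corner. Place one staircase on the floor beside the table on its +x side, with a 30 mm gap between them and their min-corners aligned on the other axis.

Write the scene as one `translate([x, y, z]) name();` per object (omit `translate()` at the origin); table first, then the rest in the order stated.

table();
translate([0, 0, 761]) ladder();
translate([710, 0, 0]) staircase();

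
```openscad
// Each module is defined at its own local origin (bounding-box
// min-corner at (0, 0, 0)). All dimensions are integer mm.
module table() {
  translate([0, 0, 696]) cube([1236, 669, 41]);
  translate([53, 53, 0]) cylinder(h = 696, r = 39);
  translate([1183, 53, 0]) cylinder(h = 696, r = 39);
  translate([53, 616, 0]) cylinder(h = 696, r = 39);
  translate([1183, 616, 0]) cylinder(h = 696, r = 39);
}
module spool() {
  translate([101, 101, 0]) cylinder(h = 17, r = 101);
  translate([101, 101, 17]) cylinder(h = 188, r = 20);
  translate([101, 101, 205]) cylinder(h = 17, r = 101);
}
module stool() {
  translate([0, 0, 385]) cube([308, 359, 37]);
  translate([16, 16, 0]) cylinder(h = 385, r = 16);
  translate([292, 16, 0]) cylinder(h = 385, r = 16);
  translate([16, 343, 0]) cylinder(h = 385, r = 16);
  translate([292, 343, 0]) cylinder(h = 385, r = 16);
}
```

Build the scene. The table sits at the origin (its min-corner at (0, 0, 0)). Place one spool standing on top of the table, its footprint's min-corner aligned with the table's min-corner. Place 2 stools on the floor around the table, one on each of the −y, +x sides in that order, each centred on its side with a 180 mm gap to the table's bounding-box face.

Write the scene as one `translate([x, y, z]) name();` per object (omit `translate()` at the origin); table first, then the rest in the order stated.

table();
translate([0, 0, 737]) spool();
translate([464, -539, 0]) stool();
translate([1416, 155, 0]) stool();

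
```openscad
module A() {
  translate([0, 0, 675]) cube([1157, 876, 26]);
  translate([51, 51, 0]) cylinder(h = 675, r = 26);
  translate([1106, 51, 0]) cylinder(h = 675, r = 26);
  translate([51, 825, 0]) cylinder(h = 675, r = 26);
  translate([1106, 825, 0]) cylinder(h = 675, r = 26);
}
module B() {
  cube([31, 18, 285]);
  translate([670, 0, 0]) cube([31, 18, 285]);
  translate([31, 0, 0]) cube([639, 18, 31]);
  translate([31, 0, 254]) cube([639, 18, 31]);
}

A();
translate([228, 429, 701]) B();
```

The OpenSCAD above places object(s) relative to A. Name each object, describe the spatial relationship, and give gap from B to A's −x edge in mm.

The picture frame's min-x is at 228; the table's min-x is 0; gap = 228 mm.

A is a table. B is a picture frame. The picture frame is on top of the table, centred. The gap from the picture frame to the table's −x edge is 228 mm.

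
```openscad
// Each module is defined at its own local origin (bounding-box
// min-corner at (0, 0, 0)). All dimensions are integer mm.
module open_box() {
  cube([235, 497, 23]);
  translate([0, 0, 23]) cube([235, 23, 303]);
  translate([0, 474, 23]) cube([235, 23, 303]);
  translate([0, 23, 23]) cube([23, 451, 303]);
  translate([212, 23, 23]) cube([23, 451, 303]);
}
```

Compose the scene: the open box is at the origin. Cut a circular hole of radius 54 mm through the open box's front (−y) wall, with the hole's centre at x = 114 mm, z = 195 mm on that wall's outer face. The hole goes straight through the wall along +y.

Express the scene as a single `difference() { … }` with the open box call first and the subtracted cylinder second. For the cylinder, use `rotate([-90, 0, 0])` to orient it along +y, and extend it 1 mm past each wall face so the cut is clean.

difference() {
  open_box();
  translate([114, -1, 195]) rotate([-90, 0, 0]) cylinder(h = 25, r = 54);
}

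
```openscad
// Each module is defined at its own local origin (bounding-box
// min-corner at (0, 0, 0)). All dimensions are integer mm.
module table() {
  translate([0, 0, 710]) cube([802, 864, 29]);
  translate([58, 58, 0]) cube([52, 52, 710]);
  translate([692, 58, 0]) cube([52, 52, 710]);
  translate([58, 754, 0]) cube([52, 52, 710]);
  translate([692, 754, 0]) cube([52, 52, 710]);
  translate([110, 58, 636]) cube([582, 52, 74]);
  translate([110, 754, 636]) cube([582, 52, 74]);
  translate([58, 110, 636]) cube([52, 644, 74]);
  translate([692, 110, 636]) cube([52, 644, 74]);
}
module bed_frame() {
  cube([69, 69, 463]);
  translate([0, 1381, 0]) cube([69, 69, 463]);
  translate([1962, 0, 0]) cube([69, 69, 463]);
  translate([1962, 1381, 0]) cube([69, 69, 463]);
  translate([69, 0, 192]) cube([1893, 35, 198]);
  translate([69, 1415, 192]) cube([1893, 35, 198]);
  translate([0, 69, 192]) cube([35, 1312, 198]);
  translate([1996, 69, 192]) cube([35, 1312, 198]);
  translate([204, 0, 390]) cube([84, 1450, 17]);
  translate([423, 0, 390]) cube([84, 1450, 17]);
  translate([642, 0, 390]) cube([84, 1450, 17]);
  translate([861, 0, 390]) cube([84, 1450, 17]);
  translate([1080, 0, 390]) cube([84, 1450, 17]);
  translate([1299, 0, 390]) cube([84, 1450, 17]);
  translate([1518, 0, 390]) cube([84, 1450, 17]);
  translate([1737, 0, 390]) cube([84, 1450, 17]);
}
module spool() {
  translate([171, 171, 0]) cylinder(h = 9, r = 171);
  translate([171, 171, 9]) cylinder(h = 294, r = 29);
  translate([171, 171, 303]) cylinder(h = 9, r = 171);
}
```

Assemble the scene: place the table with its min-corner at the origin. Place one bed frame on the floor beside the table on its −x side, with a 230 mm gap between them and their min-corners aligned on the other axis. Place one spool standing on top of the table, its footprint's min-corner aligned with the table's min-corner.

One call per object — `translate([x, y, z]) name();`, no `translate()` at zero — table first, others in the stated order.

table();
translate([-2261, 0, 0]) bed_frame();
translate([0, 0, 739]) spool();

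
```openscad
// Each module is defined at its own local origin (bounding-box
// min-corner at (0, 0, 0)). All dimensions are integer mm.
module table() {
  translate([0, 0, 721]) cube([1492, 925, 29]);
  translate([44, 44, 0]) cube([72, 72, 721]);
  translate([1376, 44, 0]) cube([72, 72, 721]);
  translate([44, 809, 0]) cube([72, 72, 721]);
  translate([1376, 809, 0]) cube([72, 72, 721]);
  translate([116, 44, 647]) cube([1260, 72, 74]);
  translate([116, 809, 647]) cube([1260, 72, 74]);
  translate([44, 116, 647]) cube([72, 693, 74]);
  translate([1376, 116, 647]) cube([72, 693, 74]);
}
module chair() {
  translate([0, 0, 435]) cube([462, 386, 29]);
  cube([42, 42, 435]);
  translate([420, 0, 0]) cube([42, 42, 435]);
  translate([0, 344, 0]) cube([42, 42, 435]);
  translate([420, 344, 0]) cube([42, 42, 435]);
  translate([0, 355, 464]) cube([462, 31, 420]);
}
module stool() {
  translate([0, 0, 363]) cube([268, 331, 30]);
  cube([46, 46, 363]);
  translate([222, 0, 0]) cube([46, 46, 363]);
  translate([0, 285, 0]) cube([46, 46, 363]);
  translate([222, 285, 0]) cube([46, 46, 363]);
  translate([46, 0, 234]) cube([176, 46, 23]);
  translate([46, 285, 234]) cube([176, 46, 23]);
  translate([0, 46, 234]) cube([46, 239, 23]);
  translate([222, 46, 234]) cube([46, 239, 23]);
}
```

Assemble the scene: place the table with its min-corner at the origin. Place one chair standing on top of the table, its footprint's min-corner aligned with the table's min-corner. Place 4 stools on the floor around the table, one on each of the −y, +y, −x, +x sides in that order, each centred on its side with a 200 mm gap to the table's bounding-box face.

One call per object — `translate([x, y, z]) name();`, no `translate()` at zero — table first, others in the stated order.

table();
translate([0, 0, 750]) chair();
translate([612, -531, 0]) stool();
translate([612, 1125, 0]) stool();
translate([-468, 297, 0]) stool();
translate([1692, 297, 0]) stool();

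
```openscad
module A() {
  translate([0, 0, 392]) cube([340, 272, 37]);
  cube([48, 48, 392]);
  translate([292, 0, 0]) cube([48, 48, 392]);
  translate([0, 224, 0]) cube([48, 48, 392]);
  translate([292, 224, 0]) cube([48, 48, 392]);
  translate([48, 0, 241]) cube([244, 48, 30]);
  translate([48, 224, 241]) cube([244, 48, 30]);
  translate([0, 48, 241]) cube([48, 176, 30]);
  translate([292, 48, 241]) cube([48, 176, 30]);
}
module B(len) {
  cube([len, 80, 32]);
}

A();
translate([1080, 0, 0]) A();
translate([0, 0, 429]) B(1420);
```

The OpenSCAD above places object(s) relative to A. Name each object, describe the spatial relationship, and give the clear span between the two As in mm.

A is a stool. B is a beam. A beam spans the tops of two stools. The clear span between the two stools is 740 mm.

Second stool starts at x = 1080; first ends at x = 340; clear span = 1080 − 340 = 740 mm.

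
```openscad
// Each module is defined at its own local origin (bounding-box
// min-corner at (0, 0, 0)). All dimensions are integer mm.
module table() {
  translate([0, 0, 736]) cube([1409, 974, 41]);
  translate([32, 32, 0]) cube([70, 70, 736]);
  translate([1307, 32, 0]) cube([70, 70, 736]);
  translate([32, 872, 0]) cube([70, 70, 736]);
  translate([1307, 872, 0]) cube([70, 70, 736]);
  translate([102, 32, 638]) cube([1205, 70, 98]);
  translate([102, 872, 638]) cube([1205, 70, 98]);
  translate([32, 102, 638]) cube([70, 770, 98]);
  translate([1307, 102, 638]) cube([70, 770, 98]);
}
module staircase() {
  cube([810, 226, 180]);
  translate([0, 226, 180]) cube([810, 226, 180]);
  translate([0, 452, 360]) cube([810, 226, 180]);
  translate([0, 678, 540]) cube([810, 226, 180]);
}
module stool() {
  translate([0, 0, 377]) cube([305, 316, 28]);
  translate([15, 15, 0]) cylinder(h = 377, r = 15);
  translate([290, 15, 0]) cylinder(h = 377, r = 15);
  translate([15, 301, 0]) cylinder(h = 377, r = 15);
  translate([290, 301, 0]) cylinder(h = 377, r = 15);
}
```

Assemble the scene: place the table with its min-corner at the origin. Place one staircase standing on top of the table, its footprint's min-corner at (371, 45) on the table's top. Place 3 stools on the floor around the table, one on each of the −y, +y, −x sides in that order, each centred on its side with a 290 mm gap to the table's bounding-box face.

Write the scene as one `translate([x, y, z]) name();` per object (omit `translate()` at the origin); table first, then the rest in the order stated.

table();
translate([371, 45, 777]) staircase();
translate([552, -606, 0]) stool();
translate([552, 1264, 0]) stool();
translate([-595, 329, 0]) stool();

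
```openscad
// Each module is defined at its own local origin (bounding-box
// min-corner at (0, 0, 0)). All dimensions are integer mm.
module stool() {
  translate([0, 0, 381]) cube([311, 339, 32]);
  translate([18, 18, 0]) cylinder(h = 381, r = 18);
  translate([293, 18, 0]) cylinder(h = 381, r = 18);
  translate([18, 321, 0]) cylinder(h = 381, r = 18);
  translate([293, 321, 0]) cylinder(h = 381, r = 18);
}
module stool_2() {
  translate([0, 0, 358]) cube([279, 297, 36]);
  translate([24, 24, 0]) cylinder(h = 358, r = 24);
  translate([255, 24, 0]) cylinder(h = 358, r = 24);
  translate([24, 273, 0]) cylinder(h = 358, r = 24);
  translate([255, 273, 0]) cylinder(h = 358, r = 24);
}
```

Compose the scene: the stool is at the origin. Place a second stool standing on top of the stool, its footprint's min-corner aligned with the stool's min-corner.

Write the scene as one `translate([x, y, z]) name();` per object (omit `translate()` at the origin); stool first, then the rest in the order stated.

stool();
translate([0, 0, 413]) stool_2();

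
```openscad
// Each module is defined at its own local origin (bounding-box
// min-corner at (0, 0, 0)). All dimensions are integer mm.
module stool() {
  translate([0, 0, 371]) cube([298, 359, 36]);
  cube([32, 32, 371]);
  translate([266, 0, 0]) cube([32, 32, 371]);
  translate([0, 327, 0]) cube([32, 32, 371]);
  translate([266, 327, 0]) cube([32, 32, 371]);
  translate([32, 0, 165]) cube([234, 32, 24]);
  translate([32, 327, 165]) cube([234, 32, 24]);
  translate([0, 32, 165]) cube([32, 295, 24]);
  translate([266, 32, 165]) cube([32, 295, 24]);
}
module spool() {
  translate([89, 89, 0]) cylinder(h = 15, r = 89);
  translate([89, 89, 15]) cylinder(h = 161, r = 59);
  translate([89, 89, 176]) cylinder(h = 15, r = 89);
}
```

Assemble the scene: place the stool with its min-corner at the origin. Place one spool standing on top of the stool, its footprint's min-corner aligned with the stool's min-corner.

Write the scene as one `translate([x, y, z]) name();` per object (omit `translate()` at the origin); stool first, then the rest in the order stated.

stool();
translate([0, 0, 407]) spool();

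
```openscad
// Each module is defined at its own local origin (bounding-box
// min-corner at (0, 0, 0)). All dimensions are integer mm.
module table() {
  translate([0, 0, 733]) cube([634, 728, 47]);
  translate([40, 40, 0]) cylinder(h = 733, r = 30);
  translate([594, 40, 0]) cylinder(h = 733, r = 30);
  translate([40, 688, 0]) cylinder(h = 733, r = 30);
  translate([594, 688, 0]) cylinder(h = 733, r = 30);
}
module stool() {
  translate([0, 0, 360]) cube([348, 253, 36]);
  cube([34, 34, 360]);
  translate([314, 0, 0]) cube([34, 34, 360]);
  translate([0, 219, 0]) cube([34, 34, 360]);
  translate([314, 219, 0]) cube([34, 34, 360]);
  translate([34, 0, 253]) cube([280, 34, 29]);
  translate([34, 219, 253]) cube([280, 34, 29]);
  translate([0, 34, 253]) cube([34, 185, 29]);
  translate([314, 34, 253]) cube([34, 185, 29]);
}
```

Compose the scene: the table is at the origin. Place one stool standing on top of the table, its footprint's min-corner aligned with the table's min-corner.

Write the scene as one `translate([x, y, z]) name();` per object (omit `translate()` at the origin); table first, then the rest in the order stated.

table();
translate([0, 0, 780]) stool();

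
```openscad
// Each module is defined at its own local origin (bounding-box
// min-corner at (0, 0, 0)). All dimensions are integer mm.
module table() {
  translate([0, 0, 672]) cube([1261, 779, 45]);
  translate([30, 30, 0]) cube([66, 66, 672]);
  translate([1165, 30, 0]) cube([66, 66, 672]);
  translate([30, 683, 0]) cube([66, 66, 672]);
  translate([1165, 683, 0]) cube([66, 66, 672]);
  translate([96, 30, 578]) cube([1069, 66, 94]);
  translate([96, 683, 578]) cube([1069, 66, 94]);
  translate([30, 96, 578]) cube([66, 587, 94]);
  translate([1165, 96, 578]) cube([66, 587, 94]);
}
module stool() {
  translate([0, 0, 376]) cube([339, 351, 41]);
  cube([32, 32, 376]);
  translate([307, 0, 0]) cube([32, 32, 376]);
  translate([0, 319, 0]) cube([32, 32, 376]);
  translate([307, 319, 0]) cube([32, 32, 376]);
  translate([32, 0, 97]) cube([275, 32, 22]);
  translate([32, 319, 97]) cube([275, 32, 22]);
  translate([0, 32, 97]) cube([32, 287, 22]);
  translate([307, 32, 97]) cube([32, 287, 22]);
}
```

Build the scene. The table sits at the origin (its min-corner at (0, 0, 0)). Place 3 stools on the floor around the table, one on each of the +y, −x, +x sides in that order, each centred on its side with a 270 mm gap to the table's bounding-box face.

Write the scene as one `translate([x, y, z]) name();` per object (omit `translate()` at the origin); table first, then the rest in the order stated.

table();
translate([461, 1049, 0]) stool();
translate([-609, 214, 0]) stool();
translate([1531, 214, 0]) stool();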